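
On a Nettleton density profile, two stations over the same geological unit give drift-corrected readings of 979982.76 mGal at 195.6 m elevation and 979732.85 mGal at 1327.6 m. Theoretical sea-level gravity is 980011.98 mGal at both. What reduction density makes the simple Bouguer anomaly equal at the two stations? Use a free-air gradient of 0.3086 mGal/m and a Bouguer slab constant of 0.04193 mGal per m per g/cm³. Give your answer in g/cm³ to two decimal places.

2.09

Δg_obs = 979732.85 − 979982.76 = -249.91 mGal over Δh = 1327.6 − 195.6 = 1132.0 m
Equal Bouguer anomalies ⇒ Δg_obs + (0.3086 − 0.04193ρ)·Δh = 0
0.3086 − 0.04193ρ = −Δg_obs/Δh = 0.22077
ρ = (0.3086 − 0.22077) / 0.04193 = 2.09 g/cm³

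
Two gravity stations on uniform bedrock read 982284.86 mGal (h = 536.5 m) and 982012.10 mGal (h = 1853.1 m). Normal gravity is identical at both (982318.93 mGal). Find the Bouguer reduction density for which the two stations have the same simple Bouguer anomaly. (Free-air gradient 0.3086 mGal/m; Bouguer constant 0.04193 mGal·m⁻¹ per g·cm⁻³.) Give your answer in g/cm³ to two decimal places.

Δg_obs = 982012.10 − 982284.86 = -272.76 mGal over Δh = 1853.1 − 536.5 = 1316.6 m
Equal Bouguer anomalies ⇒ Δg_obs + (0.3086 − 0.04193ρ)·Δh = 0
0.3086 − 0.04193ρ = −Δg_obs/Δh = 0.20717
ρ = (0.3086 − 0.20717) / 0.04193 = 2.42 g/cm³

2.42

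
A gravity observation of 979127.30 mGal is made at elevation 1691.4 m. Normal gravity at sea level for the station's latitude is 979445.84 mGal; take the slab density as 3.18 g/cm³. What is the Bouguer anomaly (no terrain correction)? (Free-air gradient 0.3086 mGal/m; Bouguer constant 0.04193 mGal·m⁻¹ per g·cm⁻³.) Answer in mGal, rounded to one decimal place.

Free-air correction = 0.3086 × 1691.4 = 521.97 mGal
Free-air anomaly = 979127.30 − 979445.84 + (521.97) = 203.43 mGal
Bouguer slab correction = 0.04193 × 3.18 × 1691.4 = 225.53 mGal
Simple Bouguer anomaly = 203.43 − (225.53) = -22.10 mGal

-22.1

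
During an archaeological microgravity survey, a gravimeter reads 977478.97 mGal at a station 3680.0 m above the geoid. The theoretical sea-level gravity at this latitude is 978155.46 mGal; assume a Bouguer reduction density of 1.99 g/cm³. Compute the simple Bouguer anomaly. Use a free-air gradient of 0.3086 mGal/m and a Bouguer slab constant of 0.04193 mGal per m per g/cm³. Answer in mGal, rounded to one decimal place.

152.1

Free-air correction = 0.3086 × 3680.0 = 1135.65 mGal
Free-air anomaly = 977478.97 − 978155.46 + (1135.65) = 459.16 mGal
Bouguer slab correction = 0.04193 × 1.99 × 3680.0 = 307.06 mGal
Simple Bouguer anomaly = 459.16 − (307.06) = 152.10 mGal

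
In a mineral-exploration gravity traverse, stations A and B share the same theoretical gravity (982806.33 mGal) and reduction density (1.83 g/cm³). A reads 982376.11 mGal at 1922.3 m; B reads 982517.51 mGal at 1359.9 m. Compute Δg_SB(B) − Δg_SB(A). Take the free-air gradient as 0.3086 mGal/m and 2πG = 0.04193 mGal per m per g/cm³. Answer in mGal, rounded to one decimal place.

11.0

Δg_SB(A) = 982376.11 − 982806.33 + 0.3086×1922.3 − 0.04193×1.83×1922.3 = 15.50 mGal
Δg_SB(B) = 982517.51 − 982806.33 + 0.3086×1359.9 − 0.04193×1.83×1359.9 = 26.50 mGal
Difference = 26.50 − (15.50) = 11.00 mGal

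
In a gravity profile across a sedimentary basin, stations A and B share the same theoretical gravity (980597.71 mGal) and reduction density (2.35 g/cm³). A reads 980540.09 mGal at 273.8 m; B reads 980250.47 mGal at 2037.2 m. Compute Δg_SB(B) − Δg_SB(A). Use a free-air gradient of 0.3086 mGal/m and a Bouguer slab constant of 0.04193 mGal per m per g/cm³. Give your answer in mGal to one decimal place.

80.8

Δg_SB(A) = 980540.09 − 980597.71 + 0.3086×273.8 − 0.04193×2.35×273.8 = -0.10 mGal
Δg_SB(B) = 980250.47 − 980597.71 + 0.3086×2037.2 − 0.04193×2.35×2037.2 = 80.70 mGal
Difference = 80.70 − (-0.10) = 80.80 mGal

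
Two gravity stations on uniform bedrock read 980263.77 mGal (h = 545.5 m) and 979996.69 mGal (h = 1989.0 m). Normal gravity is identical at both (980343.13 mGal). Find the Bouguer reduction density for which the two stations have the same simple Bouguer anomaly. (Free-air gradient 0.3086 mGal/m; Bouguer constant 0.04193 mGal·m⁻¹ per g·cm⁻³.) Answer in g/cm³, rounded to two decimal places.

2.95

Δg_obs = 979996.69 − 980263.77 = -267.08 mGal over Δh = 1989.0 − 545.5 = 1443.5 m
Equal Bouguer anomalies ⇒ Δg_obs + (0.3086 − 0.04193ρ)·Δh = 0
0.3086 − 0.04193ρ = −Δg_obs/Δh = 0.18502
ρ = (0.3086 − 0.18502) / 0.04193 = 2.95 g/cm³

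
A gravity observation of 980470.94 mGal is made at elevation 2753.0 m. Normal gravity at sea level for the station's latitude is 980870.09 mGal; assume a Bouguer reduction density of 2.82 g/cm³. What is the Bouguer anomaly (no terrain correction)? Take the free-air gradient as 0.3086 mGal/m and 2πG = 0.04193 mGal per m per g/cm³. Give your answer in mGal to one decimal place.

124.9

Free-air correction = 0.3086 × 2753.0 = 849.58 mGal
Free-air anomaly = 980470.94 − 980870.09 + (849.58) = 450.43 mGal
Bouguer slab correction = 0.04193 × 2.82 × 2753.0 = 325.52 mGal
Simple Bouguer anomaly = 450.43 − (325.52) = 124.91 mGal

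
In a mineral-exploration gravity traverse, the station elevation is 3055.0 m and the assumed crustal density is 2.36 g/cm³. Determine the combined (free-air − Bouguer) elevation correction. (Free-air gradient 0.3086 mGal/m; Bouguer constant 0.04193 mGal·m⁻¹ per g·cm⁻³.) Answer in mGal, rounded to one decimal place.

Combined gradient = 0.3086 − 0.04193 × 2.36 = 0.2096452 mGal/m
Combined elevation correction = 0.2096452 × 3055.0 = 640.5 mGal

640.5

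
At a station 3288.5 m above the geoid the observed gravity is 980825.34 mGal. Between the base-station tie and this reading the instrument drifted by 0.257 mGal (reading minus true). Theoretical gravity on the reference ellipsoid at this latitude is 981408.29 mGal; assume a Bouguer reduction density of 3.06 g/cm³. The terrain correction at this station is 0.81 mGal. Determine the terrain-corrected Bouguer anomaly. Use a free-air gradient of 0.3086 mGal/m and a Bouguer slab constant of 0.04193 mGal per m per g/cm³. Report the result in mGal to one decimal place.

10.5

Drift-corrected reading = 980825.34 − (0.257) = 980825.083 mGal
Free-air correction = 0.3086 × 3288.5 = 1014.83 mGal
Free-air anomaly = 980825.083 − 981408.29 + (1014.83) = 431.623 mGal
Bouguer slab correction = 0.04193 × 3.06 × 3288.5 = 421.93 mGal
Simple Bouguer anomaly = 431.623 − (421.93) = 9.693 mGal
Complete Bouguer anomaly = 9.693 + 0.81 = 10.503 mGal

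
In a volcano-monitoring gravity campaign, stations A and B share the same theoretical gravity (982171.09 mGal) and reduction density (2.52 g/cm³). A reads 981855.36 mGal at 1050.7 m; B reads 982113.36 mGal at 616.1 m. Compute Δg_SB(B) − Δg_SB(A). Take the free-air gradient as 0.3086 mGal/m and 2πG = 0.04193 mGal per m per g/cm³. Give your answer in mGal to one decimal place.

Δg_SB(A) = 981855.36 − 982171.09 + 0.3086×1050.7 − 0.04193×2.52×1050.7 = -102.50 mGal
Δg_SB(B) = 982113.36 − 982171.09 + 0.3086×616.1 − 0.04193×2.52×616.1 = 67.30 mGal
Difference = 67.30 − (-102.50) = 169.80 mGal

169.8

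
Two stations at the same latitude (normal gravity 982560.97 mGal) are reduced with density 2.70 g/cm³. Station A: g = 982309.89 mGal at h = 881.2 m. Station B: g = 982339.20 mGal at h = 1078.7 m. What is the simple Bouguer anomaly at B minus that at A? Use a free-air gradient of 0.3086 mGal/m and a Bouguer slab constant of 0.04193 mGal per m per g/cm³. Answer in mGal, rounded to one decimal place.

Δg_SB(A) = 982309.89 − 982560.97 + 0.3086×881.2 − 0.04193×2.70×881.2 = -78.90 mGal
Δg_SB(B) = 982339.20 − 982560.97 + 0.3086×1078.7 − 0.04193×2.70×1078.7 = -11.00 mGal
Difference = -11.00 − (-78.90) = 67.90 mGal

67.9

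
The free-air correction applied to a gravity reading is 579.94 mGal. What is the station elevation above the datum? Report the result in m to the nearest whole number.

1879

h = 579.94 / 0.3086 = 1879.26 m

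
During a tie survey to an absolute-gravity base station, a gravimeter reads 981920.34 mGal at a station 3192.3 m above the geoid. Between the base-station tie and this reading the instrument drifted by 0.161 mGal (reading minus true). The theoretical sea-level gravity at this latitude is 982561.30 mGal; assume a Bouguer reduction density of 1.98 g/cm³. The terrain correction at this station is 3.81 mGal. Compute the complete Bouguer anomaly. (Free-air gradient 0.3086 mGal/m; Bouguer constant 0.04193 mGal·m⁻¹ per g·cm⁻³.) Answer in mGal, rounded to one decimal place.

Drift-corrected reading = 981920.34 − (0.161) = 981920.179 mGal
Free-air correction = 0.3086 × 3192.3 = 985.14 mGal
Free-air anomaly = 981920.179 − 982561.30 + (985.14) = 344.019 mGal
Bouguer slab correction = 0.04193 × 1.98 × 3192.3 = 265.03 mGal
Simple Bouguer anomaly = 344.019 − (265.03) = 78.989 mGal
Complete Bouguer anomaly = 78.989 + 3.81 = 82.799 mGal

82.8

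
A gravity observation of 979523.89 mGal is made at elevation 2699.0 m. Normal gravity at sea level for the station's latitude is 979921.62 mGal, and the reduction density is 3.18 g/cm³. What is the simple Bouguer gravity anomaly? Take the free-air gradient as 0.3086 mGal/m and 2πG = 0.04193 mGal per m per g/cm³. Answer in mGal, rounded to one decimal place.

75.3

Free-air correction = 0.3086 × 2699.0 = 832.91 mGal
Free-air anomaly = 979523.89 − 979921.62 + (832.91) = 435.18 mGal
Bouguer slab correction = 0.04193 × 3.18 × 2699.0 = 359.88 mGal
Simple Bouguer anomaly = 435.18 − (359.88) = 75.30 mGal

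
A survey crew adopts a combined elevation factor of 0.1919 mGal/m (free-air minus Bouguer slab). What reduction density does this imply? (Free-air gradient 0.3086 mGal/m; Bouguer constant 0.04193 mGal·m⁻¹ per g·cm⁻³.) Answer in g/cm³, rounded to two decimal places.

2.78

0.1919 = 0.3086 − 0.04193 × ρ
ρ = (0.3086 − 0.1919) / 0.04193 = 2.78 g/cm³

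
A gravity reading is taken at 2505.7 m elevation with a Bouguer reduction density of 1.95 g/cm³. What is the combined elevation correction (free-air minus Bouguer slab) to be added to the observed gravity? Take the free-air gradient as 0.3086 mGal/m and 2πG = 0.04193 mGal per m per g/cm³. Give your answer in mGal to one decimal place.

568.4

Combined gradient = 0.3086 − 0.04193 × 1.95 = 0.2268365 mGal/m
Combined elevation correction = 0.2268365 × 2505.7 = 568.4 mGal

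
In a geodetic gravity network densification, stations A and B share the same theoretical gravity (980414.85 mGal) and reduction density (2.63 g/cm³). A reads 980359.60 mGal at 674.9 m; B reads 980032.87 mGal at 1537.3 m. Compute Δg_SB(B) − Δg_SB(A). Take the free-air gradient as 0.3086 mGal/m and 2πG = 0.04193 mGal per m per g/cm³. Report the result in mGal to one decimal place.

-155.7

Δg_SB(A) = 980359.60 − 980414.85 + 0.3086×674.9 − 0.04193×2.63×674.9 = 78.60 mGal
Δg_SB(B) = 980032.87 − 980414.85 + 0.3086×1537.3 − 0.04193×2.63×1537.3 = -77.10 mGal
Difference = -77.10 − (78.60) = -155.70 mGal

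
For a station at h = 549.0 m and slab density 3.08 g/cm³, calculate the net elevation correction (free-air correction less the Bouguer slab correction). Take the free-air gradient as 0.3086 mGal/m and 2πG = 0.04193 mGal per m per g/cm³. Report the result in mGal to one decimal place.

Combined gradient = 0.3086 − 0.04193 × 3.08 = 0.1794556 mGal/m
Combined elevation correction = 0.1794556 × 549.0 = 98.5 mGal

98.5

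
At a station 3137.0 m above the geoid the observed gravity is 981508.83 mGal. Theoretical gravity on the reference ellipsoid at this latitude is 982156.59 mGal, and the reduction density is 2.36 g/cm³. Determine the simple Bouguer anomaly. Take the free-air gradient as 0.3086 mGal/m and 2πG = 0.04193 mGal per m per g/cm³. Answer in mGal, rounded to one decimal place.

9.9

Free-air correction = 0.3086 × 3137.0 = 968.08 mGal
Free-air anomaly = 981508.83 − 982156.59 + (968.08) = 320.32 mGal
Bouguer slab correction = 0.04193 × 2.36 × 3137.0 = 310.42 mGal
Simple Bouguer anomaly = 320.32 − (310.42) = 9.90 mGal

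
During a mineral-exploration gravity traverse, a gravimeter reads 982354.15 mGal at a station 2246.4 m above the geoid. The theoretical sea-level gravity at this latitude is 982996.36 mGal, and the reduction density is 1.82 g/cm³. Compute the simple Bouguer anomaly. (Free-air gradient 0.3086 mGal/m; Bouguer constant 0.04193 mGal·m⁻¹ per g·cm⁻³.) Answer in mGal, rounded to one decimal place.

-120.4

Free-air correction = 0.3086 × 2246.4 = 693.24 mGal
Free-air anomaly = 982354.15 − 982996.36 + (693.24) = 51.03 mGal
Bouguer slab correction = 0.04193 × 1.82 × 2246.4 = 171.43 mGal
Simple Bouguer anomaly = 51.03 − (171.43) = -120.40 mGal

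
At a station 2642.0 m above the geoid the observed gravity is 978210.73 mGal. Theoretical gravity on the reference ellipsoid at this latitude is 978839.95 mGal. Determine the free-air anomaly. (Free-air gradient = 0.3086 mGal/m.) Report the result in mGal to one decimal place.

Free-air correction = 0.3086 × 2642.0 = 815.32 mGal
Free-air anomaly = 978210.73 − 978839.95 + (815.32) = 186.10 mGal

186.1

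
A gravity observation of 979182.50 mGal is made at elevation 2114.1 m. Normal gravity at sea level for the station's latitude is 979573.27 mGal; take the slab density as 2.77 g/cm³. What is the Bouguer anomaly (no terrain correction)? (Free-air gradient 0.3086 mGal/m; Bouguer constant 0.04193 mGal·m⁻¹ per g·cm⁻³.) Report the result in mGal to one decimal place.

Free-air correction = 0.3086 × 2114.1 = 652.41 mGal
Free-air anomaly = 979182.50 − 979573.27 + (652.41) = 261.64 mGal
Bouguer slab correction = 0.04193 × 2.77 × 2114.1 = 245.54 mGal
Simple Bouguer anomaly = 261.64 − (245.54) = 16.10 mGal

16.1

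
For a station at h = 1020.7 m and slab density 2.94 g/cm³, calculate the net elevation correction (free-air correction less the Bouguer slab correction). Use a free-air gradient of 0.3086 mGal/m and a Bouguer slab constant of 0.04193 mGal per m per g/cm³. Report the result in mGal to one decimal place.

189.2

Combined gradient = 0.3086 − 0.04193 × 2.94 = 0.1853258 mGal/m
Combined elevation correction = 0.1853258 × 1020.7 = 189.2 mGal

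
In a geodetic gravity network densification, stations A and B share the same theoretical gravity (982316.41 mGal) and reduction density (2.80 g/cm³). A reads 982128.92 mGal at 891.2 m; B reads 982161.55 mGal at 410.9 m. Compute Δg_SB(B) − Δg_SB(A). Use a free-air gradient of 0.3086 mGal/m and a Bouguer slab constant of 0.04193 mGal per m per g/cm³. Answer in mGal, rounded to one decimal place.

Δg_SB(A) = 982128.92 − 982316.41 + 0.3086×891.2 − 0.04193×2.80×891.2 = -17.10 mGal
Δg_SB(B) = 982161.55 − 982316.41 + 0.3086×410.9 − 0.04193×2.80×410.9 = -76.30 mGal
Difference = -76.30 − (-17.10) = -59.20 mGal

-59.2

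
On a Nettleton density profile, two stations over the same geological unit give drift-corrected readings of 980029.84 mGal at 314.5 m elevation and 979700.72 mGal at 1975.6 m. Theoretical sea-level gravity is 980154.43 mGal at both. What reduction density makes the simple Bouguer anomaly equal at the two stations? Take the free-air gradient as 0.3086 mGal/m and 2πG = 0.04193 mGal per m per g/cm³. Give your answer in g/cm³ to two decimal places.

2.63

Δg_obs = 979700.72 − 980029.84 = -329.12 mGal over Δh = 1975.6 − 314.5 = 1661.1 m
Equal Bouguer anomalies ⇒ Δg_obs + (0.3086 − 0.04193ρ)·Δh = 0
0.3086 − 0.04193ρ = −Δg_obs/Δh = 0.19813
ρ = (0.3086 − 0.19813) / 0.04193 = 2.63 g/cm³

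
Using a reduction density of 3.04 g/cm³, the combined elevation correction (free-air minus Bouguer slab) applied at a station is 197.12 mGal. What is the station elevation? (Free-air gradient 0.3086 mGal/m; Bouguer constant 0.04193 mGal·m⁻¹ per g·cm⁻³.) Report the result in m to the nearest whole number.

Combined gradient = 0.3086 − 0.04193 × 3.04 = 0.1811328 mGal/m
h = 197.12 / 0.1811328 = 1088.26 m

1088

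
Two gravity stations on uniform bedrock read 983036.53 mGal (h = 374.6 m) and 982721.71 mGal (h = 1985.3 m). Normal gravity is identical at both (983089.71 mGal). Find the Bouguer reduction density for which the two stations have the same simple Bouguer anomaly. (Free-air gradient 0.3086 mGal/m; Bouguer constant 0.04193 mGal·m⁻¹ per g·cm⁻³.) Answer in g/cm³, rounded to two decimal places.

Δg_obs = 982721.71 − 983036.53 = -314.82 mGal over Δh = 1985.3 − 374.6 = 1610.7 m
Equal Bouguer anomalies ⇒ Δg_obs + (0.3086 − 0.04193ρ)·Δh = 0
0.3086 − 0.04193ρ = −Δg_obs/Δh = 0.19546
ρ = (0.3086 − 0.19546) / 0.04193 = 2.70 g/cm³

2.70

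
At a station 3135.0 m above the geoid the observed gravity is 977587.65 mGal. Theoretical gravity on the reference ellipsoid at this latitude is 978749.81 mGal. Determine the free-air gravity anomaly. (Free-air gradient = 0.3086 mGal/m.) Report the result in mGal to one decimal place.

-194.7

Free-air correction = 0.3086 × 3135.0 = 967.46 mGal
Free-air anomaly = 977587.65 − 978749.81 + (967.46) = -194.70 mGal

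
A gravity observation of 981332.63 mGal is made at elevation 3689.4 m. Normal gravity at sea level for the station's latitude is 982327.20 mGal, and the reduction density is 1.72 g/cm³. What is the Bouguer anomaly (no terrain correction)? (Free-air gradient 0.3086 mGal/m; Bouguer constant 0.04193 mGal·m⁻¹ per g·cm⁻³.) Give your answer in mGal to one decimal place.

Free-air correction = 0.3086 × 3689.4 = 1138.55 mGal
Free-air anomaly = 981332.63 − 982327.20 + (1138.55) = 143.98 mGal
Bouguer slab correction = 0.04193 × 1.72 × 3689.4 = 266.08 mGal
Simple Bouguer anomaly = 143.98 − (266.08) = -122.10 mGal

-122.1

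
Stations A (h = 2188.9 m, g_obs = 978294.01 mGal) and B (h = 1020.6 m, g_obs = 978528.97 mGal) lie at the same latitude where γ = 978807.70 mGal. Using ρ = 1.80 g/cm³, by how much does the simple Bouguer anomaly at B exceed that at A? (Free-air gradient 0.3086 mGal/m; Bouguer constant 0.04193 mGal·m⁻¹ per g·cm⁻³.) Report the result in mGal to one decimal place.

-37.4

Δg_SB(A) = 978294.01 − 978807.70 + 0.3086×2188.9 − 0.04193×1.80×2188.9 = -3.40 mGal
Δg_SB(B) = 978528.97 − 978807.70 + 0.3086×1020.6 − 0.04193×1.80×1020.6 = -40.80 mGal
Difference = -40.80 − (-3.40) = -37.40 mGal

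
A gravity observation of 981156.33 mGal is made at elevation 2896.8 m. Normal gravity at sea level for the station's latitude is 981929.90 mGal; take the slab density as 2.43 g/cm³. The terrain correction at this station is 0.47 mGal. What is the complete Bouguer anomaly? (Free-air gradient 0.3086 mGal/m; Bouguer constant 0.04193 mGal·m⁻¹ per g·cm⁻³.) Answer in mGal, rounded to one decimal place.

-174.3

Free-air correction = 0.3086 × 2896.8 = 893.95 mGal
Free-air anomaly = 981156.33 − 981929.90 + (893.95) = 120.38 mGal
Bouguer slab correction = 0.04193 × 2.43 × 2896.8 = 295.15 mGal
Simple Bouguer anomaly = 120.38 − (295.15) = -174.77 mGal
Complete Bouguer anomaly = -174.77 + 0.47 = -174.30 mGal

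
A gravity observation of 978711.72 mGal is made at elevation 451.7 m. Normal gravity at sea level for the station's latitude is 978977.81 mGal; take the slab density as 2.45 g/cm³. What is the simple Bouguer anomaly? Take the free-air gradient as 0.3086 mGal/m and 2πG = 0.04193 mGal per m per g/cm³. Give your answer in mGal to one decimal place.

-173.1

Free-air correction = 0.3086 × 451.7 = 139.39 mGal
Free-air anomaly = 978711.72 − 978977.81 + (139.39) = -126.70 mGal
Bouguer slab correction = 0.04193 × 2.45 × 451.7 = 46.40 mGal
Simple Bouguer anomaly = -126.70 − (46.40) = -173.10 mGal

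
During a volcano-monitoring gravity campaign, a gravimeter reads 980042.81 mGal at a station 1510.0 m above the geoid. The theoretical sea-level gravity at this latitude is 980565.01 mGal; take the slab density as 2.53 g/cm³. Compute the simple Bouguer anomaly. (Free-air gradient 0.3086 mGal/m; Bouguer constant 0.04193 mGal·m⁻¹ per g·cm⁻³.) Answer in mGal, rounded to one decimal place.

-216.4

Free-air correction = 0.3086 × 1510.0 = 465.99 mGal
Free-air anomaly = 980042.81 − 980565.01 + (465.99) = -56.21 mGal
Bouguer slab correction = 0.04193 × 2.53 × 1510.0 = 160.19 mGal
Simple Bouguer anomaly = -56.21 − (160.19) = -216.40 mGal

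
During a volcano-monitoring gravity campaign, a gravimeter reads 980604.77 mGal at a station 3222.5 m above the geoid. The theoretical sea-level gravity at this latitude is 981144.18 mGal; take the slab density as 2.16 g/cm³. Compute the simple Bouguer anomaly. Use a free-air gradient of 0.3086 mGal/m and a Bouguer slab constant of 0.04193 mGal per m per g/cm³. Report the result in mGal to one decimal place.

163.2

Free-air correction = 0.3086 × 3222.5 = 994.46 mGal
Free-air anomaly = 980604.77 − 981144.18 + (994.46) = 455.05 mGal
Bouguer slab correction = 0.04193 × 2.16 × 3222.5 = 291.86 mGal
Simple Bouguer anomaly = 455.05 − (291.86) = 163.19 mGal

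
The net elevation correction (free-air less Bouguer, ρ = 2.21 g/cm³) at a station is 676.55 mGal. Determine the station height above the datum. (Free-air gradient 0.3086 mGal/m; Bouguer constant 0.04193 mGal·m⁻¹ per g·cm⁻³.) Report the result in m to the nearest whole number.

3133

Combined gradient = 0.3086 − 0.04193 × 2.21 = 0.2159347 mGal/m
h = 676.55 / 0.2159347 = 3133.12 m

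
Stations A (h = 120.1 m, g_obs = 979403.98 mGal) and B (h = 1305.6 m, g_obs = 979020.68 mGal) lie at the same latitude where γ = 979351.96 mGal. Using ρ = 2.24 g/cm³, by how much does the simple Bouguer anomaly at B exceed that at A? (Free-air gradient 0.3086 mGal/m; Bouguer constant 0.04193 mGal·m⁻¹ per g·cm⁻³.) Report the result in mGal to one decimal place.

-128.8

Δg_SB(A) = 979403.98 − 979351.96 + 0.3086×120.1 − 0.04193×2.24×120.1 = 77.80 mGal
Δg_SB(B) = 979020.68 − 979351.96 + 0.3086×1305.6 − 0.04193×2.24×1305.6 = -51.00 mGal
Difference = -51.00 − (77.80) = -128.80 mGal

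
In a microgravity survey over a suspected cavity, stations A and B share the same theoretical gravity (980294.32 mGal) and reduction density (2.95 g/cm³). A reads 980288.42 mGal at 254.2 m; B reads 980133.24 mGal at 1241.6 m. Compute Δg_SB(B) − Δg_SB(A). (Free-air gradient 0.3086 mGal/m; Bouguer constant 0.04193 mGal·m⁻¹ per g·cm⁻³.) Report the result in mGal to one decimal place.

27.4

Δg_SB(A) = 980288.42 − 980294.32 + 0.3086×254.2 − 0.04193×2.95×254.2 = 41.10 mGal
Δg_SB(B) = 980133.24 − 980294.32 + 0.3086×1241.6 − 0.04193×2.95×1241.6 = 68.50 mGal
Difference = 68.50 − (41.10) = 27.40 mGal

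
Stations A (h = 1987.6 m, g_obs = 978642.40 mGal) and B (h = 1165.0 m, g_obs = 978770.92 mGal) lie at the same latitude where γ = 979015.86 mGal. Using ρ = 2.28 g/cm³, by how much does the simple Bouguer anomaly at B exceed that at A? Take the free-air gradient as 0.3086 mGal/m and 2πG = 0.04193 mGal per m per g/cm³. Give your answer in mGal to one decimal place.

Δg_SB(A) = 978642.40 − 979015.86 + 0.3086×1987.6 − 0.04193×2.28×1987.6 = 49.90 mGal
Δg_SB(B) = 978770.92 − 979015.86 + 0.3086×1165.0 − 0.04193×2.28×1165.0 = 3.20 mGal
Difference = 3.20 − (49.90) = -46.70 mGal

-46.7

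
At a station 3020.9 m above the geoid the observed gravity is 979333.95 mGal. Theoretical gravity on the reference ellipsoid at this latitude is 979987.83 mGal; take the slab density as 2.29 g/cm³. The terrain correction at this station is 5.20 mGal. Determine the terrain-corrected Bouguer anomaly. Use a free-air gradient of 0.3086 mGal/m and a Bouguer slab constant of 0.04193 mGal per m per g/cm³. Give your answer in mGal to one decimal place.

-6.5

Free-air correction = 0.3086 × 3020.9 = 932.25 mGal
Free-air anomaly = 979333.95 − 979987.83 + (932.25) = 278.37 mGal
Bouguer slab correction = 0.04193 × 2.29 × 3020.9 = 290.07 mGal
Simple Bouguer anomaly = 278.37 − (290.07) = -11.70 mGal
Complete Bouguer anomaly = -11.70 + 5.20 = -6.50 mGal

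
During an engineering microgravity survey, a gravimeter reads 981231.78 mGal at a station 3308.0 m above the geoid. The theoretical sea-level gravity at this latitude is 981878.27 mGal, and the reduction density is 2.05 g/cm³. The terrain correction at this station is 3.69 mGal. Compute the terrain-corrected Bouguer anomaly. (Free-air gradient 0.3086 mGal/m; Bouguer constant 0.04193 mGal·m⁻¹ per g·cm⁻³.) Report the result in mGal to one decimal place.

Free-air correction = 0.3086 × 3308.0 = 1020.85 mGal
Free-air anomaly = 981231.78 − 981878.27 + (1020.85) = 374.36 mGal
Bouguer slab correction = 0.04193 × 2.05 × 3308.0 = 284.34 mGal
Simple Bouguer anomaly = 374.36 − (284.34) = 90.02 mGal
Complete Bouguer anomaly = 90.02 + 3.69 = 93.71 mGal

93.7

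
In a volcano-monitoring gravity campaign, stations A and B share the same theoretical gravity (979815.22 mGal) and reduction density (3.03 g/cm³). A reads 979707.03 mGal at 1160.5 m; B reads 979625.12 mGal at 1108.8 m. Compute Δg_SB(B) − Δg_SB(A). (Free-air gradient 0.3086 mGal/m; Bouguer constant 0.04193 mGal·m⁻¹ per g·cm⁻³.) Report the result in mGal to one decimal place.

-91.3

Δg_SB(A) = 979707.03 − 979815.22 + 0.3086×1160.5 − 0.04193×3.03×1160.5 = 102.50 mGal
Δg_SB(B) = 979625.12 − 979815.22 + 0.3086×1108.8 − 0.04193×3.03×1108.8 = 11.20 mGal
Difference = 11.20 − (102.50) = -91.30 mGal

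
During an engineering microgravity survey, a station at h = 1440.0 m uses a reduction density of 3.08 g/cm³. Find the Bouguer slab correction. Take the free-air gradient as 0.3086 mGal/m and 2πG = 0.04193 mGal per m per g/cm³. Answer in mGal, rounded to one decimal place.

Bouguer slab correction = 0.04193 × 3.08 × 1440.0 = 186.0 mGal

186.0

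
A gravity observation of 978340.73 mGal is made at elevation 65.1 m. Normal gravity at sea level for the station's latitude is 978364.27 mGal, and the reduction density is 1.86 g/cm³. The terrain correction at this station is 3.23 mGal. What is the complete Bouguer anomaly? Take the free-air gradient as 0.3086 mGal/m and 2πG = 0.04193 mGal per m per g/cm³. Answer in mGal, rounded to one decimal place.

Free-air correction = 0.3086 × 65.1 = 20.09 mGal
Free-air anomaly = 978340.73 − 978364.27 + (20.09) = -3.45 mGal
Bouguer slab correction = 0.04193 × 1.86 × 65.1 = 5.08 mGal
Simple Bouguer anomaly = -3.45 − (5.08) = -8.53 mGal
Complete Bouguer anomaly = -8.53 + 3.23 = -5.30 mGal

-5.3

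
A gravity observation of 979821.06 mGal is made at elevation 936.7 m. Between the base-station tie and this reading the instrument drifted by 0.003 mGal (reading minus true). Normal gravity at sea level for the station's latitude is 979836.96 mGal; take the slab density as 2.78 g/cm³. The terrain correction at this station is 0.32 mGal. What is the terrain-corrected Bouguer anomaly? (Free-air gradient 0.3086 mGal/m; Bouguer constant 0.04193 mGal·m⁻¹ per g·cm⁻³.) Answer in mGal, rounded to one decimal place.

164.3

Drift-corrected reading = 979821.06 − (0.003) = 979821.057 mGal
Free-air correction = 0.3086 × 936.7 = 289.07 mGal
Free-air anomaly = 979821.057 − 979836.96 + (289.07) = 273.167 mGal
Bouguer slab correction = 0.04193 × 2.78 × 936.7 = 109.19 mGal
Simple Bouguer anomaly = 273.167 − (109.19) = 163.977 mGal
Complete Bouguer anomaly = 163.977 + 0.32 = 164.297 mGal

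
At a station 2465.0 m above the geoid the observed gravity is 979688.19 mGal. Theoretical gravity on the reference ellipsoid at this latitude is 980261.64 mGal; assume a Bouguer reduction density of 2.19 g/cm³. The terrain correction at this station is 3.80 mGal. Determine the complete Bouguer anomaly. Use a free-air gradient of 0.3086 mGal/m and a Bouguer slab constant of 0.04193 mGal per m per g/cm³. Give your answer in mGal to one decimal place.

-35.3

Free-air correction = 0.3086 × 2465.0 = 760.70 mGal
Free-air anomaly = 979688.19 − 980261.64 + (760.70) = 187.25 mGal
Bouguer slab correction = 0.04193 × 2.19 × 2465.0 = 226.35 mGal
Simple Bouguer anomaly = 187.25 − (226.35) = -39.10 mGal
Complete Bouguer anomaly = -39.10 + 3.80 = -35.30 mGal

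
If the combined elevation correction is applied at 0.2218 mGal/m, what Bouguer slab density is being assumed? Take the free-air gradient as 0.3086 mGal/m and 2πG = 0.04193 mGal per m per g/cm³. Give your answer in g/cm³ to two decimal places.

2.07

0.2218 = 0.3086 − 0.04193 × ρ
ρ = (0.3086 − 0.2218) / 0.04193 = 2.07 g/cm³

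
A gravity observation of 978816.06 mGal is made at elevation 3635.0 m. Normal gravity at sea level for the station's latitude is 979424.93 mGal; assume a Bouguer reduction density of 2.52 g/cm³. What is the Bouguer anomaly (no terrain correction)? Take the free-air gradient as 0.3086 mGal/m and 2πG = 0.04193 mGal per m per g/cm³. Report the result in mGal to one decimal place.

128.8

Free-air correction = 0.3086 × 3635.0 = 1121.76 mGal
Free-air anomaly = 978816.06 − 979424.93 + (1121.76) = 512.89 mGal
Bouguer slab correction = 0.04193 × 2.52 × 3635.0 = 384.09 mGal
Simple Bouguer anomaly = 512.89 − (384.09) = 128.80 mGal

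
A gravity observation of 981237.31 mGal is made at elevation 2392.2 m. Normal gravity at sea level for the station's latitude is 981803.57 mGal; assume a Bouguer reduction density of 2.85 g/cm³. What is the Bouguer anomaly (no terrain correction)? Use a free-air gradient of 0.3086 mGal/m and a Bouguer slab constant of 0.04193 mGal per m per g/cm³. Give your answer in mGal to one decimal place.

Free-air correction = 0.3086 × 2392.2 = 738.23 mGal
Free-air anomaly = 981237.31 − 981803.57 + (738.23) = 171.97 mGal
Bouguer slab correction = 0.04193 × 2.85 × 2392.2 = 285.87 mGal
Simple Bouguer anomaly = 171.97 − (285.87) = -113.90 mGal

-113.9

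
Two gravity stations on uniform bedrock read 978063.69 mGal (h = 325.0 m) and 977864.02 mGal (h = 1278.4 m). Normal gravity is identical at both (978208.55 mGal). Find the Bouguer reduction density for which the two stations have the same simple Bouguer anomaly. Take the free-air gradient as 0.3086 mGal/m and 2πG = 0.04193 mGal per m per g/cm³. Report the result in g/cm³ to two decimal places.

Δg_obs = 977864.02 − 978063.69 = -199.67 mGal over Δh = 1278.4 − 325.0 = 953.4 m
Equal Bouguer anomalies ⇒ Δg_obs + (0.3086 − 0.04193ρ)·Δh = 0
0.3086 − 0.04193ρ = −Δg_obs/Δh = 0.20943
ρ = (0.3086 − 0.20943) / 0.04193 = 2.37 g/cm³

2.37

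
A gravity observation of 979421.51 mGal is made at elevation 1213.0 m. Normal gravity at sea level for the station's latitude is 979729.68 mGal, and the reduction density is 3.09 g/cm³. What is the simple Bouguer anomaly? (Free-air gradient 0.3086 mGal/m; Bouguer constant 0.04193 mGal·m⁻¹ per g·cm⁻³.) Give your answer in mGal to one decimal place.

-91.0

Free-air correction = 0.3086 × 1213.0 = 374.33 mGal
Free-air anomaly = 979421.51 − 979729.68 + (374.33) = 66.16 mGal
Bouguer slab correction = 0.04193 × 3.09 × 1213.0 = 157.16 mGal
Simple Bouguer anomaly = 66.16 − (157.16) = -91.00 mGal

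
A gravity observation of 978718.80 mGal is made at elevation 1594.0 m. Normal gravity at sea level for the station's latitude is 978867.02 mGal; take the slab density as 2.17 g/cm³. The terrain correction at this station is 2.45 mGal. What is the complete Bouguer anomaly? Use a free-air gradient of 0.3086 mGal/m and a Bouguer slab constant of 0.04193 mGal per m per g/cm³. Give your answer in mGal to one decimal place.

Free-air correction = 0.3086 × 1594.0 = 491.91 mGal
Free-air anomaly = 978718.80 − 978867.02 + (491.91) = 343.69 mGal
Bouguer slab correction = 0.04193 × 2.17 × 1594.0 = 145.04 mGal
Simple Bouguer anomaly = 343.69 − (145.04) = 198.65 mGal
Complete Bouguer anomaly = 198.65 + 2.45 = 201.10 mGal

201.1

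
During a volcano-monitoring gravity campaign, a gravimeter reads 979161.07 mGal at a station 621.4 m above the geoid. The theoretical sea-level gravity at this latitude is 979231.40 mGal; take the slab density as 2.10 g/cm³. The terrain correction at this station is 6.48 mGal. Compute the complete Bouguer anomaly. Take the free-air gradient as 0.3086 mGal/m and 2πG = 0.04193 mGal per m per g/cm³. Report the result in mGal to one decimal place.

73.2

Free-air correction = 0.3086 × 621.4 = 191.76 mGal
Free-air anomaly = 979161.07 − 979231.40 + (191.76) = 121.43 mGal
Bouguer slab correction = 0.04193 × 2.10 × 621.4 = 54.72 mGal
Simple Bouguer anomaly = 121.43 − (54.72) = 66.71 mGal
Complete Bouguer anomaly = 66.71 + 6.48 = 73.19 mGal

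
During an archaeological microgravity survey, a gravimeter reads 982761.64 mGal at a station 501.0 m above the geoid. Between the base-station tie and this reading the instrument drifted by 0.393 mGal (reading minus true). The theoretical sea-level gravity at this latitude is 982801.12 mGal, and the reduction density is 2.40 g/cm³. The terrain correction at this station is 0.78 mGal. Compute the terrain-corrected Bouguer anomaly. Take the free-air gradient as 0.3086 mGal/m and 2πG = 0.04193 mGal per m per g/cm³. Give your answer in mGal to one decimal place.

65.1

Drift-corrected reading = 982761.64 − (0.393) = 982761.247 mGal
Free-air correction = 0.3086 × 501.0 = 154.61 mGal
Free-air anomaly = 982761.247 − 982801.12 + (154.61) = 114.737 mGal
Bouguer slab correction = 0.04193 × 2.40 × 501.0 = 50.42 mGal
Simple Bouguer anomaly = 114.737 − (50.42) = 64.317 mGal
Complete Bouguer anomaly = 64.317 + 0.78 = 65.097 mGal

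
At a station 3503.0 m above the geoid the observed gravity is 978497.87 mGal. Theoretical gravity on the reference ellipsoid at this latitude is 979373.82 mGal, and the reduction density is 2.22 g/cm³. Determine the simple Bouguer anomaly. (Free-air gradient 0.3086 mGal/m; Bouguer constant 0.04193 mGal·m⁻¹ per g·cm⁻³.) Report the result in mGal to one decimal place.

Free-air correction = 0.3086 × 3503.0 = 1081.03 mGal
Free-air anomaly = 978497.87 − 979373.82 + (1081.03) = 205.08 mGal
Bouguer slab correction = 0.04193 × 2.22 × 3503.0 = 326.08 mGal
Simple Bouguer anomaly = 205.08 − (326.08) = -121.00 mGal

-121.0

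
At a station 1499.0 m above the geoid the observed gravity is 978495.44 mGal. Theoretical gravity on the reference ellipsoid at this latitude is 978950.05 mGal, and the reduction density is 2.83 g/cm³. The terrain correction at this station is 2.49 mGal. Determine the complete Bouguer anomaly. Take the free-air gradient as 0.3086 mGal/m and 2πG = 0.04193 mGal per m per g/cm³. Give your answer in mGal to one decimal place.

Free-air correction = 0.3086 × 1499.0 = 462.59 mGal
Free-air anomaly = 978495.44 − 978950.05 + (462.59) = 7.98 mGal
Bouguer slab correction = 0.04193 × 2.83 × 1499.0 = 177.87 mGal
Simple Bouguer anomaly = 7.98 − (177.87) = -169.89 mGal
Complete Bouguer anomaly = -169.89 + 2.49 = -167.40 mGal

-167.4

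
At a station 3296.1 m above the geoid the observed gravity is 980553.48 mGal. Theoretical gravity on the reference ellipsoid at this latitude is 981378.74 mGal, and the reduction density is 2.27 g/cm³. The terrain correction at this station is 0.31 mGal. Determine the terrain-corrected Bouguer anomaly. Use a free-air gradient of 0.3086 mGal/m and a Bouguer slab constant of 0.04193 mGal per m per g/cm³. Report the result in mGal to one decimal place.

Free-air correction = 0.3086 × 3296.1 = 1017.18 mGal
Free-air anomaly = 980553.48 − 981378.74 + (1017.18) = 191.92 mGal
Bouguer slab correction = 0.04193 × 2.27 × 3296.1 = 313.73 mGal
Simple Bouguer anomaly = 191.92 − (313.73) = -121.81 mGal
Complete Bouguer anomaly = -121.81 + 0.31 = -121.50 mGal

-121.5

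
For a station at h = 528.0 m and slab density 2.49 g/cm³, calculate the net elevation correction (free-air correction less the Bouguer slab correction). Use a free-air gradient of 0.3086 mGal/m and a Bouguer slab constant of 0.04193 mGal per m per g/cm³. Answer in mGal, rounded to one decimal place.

107.8

Combined gradient = 0.3086 − 0.04193 × 2.49 = 0.2041943 mGal/m
Combined elevation correction = 0.2041943 × 528.0 = 107.8 mGal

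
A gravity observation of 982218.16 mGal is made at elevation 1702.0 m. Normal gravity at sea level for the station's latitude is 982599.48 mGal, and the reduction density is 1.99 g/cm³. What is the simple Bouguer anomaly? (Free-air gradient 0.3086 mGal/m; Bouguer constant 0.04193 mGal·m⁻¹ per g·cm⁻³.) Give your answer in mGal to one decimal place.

Free-air correction = 0.3086 × 1702.0 = 525.24 mGal
Free-air anomaly = 982218.16 − 982599.48 + (525.24) = 143.92 mGal
Bouguer slab correction = 0.04193 × 1.99 × 1702.0 = 142.02 mGal
Simple Bouguer anomaly = 143.92 − (142.02) = 1.90 mGal

1.9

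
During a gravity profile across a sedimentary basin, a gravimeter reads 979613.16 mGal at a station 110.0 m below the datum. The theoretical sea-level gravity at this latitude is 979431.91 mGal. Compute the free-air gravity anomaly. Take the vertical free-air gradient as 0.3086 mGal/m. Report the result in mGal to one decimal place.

147.3

Free-air correction = 0.3086 × -110.0 = -33.95 mGal
Free-air anomaly = 979613.16 − 979431.91 + (-33.95) = 147.30 mGal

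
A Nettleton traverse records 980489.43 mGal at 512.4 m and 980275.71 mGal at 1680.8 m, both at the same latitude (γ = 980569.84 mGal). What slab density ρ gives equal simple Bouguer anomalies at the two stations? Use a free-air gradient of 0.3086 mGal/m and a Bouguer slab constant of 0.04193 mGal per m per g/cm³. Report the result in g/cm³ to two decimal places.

Δg_obs = 980275.71 − 980489.43 = -213.72 mGal over Δh = 1680.8 − 512.4 = 1168.4 m
Equal Bouguer anomalies ⇒ Δg_obs + (0.3086 − 0.04193ρ)·Δh = 0
0.3086 − 0.04193ρ = −Δg_obs/Δh = 0.18292
ρ = (0.3086 − 0.18292) / 0.04193 = 3.00 g/cm³

3.00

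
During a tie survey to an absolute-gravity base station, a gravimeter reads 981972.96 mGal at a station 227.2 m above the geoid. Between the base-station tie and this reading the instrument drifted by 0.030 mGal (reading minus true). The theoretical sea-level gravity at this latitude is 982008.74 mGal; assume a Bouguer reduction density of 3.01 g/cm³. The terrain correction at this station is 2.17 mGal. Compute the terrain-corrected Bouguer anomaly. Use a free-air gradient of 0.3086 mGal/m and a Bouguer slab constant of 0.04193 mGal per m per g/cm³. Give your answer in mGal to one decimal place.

7.8

Drift-corrected reading = 981972.96 − (0.030) = 981972.930 mGal
Free-air correction = 0.3086 × 227.2 = 70.11 mGal
Free-air anomaly = 981972.930 − 982008.74 + (70.11) = 34.300 mGal
Bouguer slab correction = 0.04193 × 3.01 × 227.2 = 28.67 mGal
Simple Bouguer anomaly = 34.300 − (28.67) = 5.630 mGal
Complete Bouguer anomaly = 5.630 + 2.17 = 7.800 mGal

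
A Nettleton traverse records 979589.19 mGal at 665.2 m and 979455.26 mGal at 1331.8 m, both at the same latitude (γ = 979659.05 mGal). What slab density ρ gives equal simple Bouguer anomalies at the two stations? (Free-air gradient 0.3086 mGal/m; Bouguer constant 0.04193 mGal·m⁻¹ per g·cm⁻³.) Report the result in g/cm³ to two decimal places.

2.57

Δg_obs = 979455.26 − 979589.19 = -133.93 mGal over Δh = 1331.8 − 665.2 = 666.6 m
Equal Bouguer anomalies ⇒ Δg_obs + (0.3086 − 0.04193ρ)·Δh = 0
0.3086 − 0.04193ρ = −Δg_obs/Δh = 0.20092
ρ = (0.3086 − 0.20092) / 0.04193 = 2.57 g/cm³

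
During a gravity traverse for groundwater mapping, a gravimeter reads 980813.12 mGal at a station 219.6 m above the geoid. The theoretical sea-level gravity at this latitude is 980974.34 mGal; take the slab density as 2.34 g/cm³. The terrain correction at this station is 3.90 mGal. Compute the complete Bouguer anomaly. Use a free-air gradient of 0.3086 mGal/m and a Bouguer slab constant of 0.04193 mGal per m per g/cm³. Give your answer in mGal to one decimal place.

Free-air correction = 0.3086 × 219.6 = 67.77 mGal
Free-air anomaly = 980813.12 − 980974.34 + (67.77) = -93.45 mGal
Bouguer slab correction = 0.04193 × 2.34 × 219.6 = 21.55 mGal
Simple Bouguer anomaly = -93.45 − (21.55) = -115.00 mGal
Complete Bouguer anomaly = -115.00 + 3.90 = -111.10 mGal

-111.1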